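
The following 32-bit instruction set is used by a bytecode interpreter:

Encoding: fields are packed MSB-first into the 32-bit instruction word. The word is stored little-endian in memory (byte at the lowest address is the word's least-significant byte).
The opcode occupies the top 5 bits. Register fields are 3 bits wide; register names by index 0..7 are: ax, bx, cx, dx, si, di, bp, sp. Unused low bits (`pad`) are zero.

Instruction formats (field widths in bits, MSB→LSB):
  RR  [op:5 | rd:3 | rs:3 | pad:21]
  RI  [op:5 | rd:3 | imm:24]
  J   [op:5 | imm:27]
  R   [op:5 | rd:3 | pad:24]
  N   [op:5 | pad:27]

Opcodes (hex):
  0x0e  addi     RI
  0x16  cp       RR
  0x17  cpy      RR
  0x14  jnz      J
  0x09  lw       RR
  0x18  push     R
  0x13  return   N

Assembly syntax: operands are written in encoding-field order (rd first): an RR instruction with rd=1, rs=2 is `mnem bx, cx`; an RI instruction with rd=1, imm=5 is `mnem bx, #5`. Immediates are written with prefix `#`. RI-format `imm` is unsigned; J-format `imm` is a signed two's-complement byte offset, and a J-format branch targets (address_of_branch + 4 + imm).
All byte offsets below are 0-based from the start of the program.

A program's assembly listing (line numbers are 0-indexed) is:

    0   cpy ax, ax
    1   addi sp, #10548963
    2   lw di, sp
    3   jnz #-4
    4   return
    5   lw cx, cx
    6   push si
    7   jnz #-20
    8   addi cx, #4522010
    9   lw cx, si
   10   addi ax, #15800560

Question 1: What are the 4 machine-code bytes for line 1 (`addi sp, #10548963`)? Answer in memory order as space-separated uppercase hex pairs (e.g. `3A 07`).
line 1 (addi): pack op=0xe:5|rd=7:3|imm=10548963:24 = 0x77a0f6e3; little→ e3 f6 a0 77

E3 F6 A0 77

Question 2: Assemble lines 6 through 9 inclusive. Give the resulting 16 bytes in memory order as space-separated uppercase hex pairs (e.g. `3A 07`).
6. push fields op=0x18:5|rd=4:3|pad=0:24 → word c4000000h → 00 00 00 c4
7. jnz fields op=0x14:5|imm=-20:27 → word a7ffffech → ec ff ff a7
8. addi fields op=0xe:5|rd=2:3|imm=4522010:24 → word 7245001ah → 1a 00 45 72
9. lw fields op=0x9:5|rd=2:3|rs=4:3|pad=0:21 → word 4a800000h → 00 00 80 4a

00 00 00 C4 EC FF FF A7 1A 00 45 72 00 00 80 4A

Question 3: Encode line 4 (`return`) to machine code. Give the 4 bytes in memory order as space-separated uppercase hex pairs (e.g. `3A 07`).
00 00 00 98

line 4 (return): pack op=0x13:5|pad=0:27 = 0x98000000; little→ 00 00 00 98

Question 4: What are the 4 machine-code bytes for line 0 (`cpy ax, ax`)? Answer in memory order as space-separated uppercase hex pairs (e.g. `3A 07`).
00 00 00 B8

0. cpy fields op=0x17:5|rd=0:3|rs=0:3|pad=0:21 → word b8000000h → 00 00 00 b8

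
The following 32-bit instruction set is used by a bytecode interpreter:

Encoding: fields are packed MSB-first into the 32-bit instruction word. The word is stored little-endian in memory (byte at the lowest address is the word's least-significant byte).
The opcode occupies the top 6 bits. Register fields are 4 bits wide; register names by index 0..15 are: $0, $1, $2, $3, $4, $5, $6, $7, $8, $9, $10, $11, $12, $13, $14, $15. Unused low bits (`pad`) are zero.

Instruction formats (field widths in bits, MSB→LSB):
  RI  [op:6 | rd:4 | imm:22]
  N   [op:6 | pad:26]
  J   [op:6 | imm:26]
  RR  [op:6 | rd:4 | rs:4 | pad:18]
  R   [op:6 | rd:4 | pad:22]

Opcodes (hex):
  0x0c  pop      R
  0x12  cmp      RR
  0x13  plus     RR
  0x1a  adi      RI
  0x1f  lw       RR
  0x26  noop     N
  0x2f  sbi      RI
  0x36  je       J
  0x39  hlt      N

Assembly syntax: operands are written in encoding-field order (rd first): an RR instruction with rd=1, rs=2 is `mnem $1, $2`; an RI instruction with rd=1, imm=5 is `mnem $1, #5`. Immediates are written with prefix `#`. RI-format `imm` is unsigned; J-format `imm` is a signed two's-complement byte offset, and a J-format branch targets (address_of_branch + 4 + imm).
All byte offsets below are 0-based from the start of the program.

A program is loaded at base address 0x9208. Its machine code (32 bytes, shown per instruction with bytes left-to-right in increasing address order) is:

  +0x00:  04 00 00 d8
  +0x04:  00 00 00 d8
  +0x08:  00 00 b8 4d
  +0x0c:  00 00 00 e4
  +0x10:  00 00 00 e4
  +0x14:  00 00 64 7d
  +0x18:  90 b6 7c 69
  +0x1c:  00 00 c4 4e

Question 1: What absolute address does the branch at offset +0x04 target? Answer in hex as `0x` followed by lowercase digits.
[04] 00 00 00 d8 → 0xd8000000
  top 6b → 0x36 → je [J]
  [25:0] imm=0 = #0
  target = base 0x9208 + off 0x04 + 4 + imm 0 = 0x9210

0x9210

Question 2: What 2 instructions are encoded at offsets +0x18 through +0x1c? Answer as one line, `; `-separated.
adi $5, #3978896; plus $11, $1

[18] 90 b6 7c 69 → 0x697cb690
  op=0x697cb690>>26=0x1a ⇒ adi (RI)
  rd@[25:22]=0x5 ⇒ $5
  imm@[21:0]=0x3cb690 ⇒ #3978896
[1c] 00 00 c4 4e → 0x4ec40000
  op=0x4ec40000>>26=0x13 ⇒ plus (RR)
  rd@[25:22]=0xb ⇒ $11
  rs@[21:18]=0x1 ⇒ $1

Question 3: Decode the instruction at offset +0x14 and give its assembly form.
lw $5, $9

off 0x14: read 00 00 64 7d as little → 0x7d640000
  opcode bits[31:26]=0x1f: lw/RR
  rd: (w>>22)&0xf=0x5 → $5
  rs: (w>>18)&0xf=0x9 → $9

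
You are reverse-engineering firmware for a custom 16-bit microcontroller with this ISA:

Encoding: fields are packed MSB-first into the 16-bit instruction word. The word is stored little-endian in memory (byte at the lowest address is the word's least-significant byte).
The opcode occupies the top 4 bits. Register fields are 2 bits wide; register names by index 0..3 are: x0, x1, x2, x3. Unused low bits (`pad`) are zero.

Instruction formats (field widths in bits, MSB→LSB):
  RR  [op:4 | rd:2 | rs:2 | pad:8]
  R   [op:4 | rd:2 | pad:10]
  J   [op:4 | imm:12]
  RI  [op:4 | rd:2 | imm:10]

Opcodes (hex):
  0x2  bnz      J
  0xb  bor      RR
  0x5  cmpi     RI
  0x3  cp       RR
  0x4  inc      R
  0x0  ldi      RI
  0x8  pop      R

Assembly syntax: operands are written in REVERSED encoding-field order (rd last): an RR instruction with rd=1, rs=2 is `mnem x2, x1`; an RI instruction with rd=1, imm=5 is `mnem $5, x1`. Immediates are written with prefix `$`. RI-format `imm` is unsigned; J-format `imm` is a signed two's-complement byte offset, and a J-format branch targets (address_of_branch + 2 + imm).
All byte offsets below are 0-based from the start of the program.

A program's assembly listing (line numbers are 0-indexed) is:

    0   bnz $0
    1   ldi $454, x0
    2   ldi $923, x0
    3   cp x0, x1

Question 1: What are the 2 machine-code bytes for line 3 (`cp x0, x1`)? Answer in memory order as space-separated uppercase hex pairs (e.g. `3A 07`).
00 34

line 3 (cp): pack op=0x3:4|rd=1:2|rs=0:2|pad=0:8 = 0x3400; little→ 00 34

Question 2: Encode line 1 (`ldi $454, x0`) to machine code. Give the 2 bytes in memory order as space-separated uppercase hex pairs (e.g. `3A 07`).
C6 01

L1: ldi op=0x0:4|rd=0:2|imm=454:10 ⇒ 0x01c6 ⇒ little c6 01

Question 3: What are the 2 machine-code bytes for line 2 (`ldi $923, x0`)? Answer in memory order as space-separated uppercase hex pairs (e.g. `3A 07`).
2. ldi fields op=0x0:4|rd=0:2|imm=923:10 → word 039bh → 9b 03

9B 03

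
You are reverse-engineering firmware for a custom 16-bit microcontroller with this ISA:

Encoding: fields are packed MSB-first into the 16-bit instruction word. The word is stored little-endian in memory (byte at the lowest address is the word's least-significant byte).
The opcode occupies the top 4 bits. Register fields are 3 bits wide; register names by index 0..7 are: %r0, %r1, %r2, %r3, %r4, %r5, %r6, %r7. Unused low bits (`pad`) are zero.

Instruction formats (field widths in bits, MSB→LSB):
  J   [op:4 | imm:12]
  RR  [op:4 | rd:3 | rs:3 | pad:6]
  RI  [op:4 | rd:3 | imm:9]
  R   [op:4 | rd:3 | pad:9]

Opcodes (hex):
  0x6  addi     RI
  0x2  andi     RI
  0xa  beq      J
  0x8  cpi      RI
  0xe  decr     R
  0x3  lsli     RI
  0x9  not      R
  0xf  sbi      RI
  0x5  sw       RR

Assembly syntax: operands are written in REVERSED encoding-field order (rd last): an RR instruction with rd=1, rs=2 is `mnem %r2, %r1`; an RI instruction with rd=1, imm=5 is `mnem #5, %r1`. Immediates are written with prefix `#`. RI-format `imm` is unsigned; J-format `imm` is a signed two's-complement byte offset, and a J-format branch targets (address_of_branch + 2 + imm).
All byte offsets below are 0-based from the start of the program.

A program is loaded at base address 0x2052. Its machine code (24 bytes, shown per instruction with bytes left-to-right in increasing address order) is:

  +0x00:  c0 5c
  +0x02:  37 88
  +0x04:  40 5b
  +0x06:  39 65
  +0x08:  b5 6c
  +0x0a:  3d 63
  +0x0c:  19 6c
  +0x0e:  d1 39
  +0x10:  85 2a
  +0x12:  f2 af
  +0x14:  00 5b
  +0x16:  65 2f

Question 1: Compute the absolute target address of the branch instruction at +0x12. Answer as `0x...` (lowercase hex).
0x2058

[12] f2 af → 0xaff2
  opcode bits[15:12]=0xa: beq/J
  imm: (w>>0)&0xfff=0xff2 (s12→-14) → #-14
  target = base 0x2052 + off 0x12 + 2 + imm -14 = 0x2058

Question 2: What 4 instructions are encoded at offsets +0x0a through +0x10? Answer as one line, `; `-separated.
addi #317, %r1; addi #25, %r6; lsli #465, %r4; andi #133, %r5

off 0x0a: read 3d 63 as little → 0x633d
  opcode bits[15:12]=0x6: addi/RI
  rd: (w>>9)&0x7=0x1 → %r1
  imm: (w>>0)&0x1ff=0x13d → #317
off 0x0c: read 19 6c as little → 0x6c19
  opcode bits[15:12]=0x6: addi/RI
  rd: (w>>9)&0x7=0x6 → %r6
  imm: (w>>0)&0x1ff=0x19 → #25
off 0x0e: read d1 39 as little → 0x39d1
  opcode bits[15:12]=0x3: lsli/RI
  rd: (w>>9)&0x7=0x4 → %r4
  imm: (w>>0)&0x1ff=0x1d1 → #465
off 0x10: read 85 2a as little → 0x2a85
  opcode bits[15:12]=0x2: andi/RI
  rd: (w>>9)&0x7=0x5 → %r5
  imm: (w>>0)&0x1ff=0x85 → #133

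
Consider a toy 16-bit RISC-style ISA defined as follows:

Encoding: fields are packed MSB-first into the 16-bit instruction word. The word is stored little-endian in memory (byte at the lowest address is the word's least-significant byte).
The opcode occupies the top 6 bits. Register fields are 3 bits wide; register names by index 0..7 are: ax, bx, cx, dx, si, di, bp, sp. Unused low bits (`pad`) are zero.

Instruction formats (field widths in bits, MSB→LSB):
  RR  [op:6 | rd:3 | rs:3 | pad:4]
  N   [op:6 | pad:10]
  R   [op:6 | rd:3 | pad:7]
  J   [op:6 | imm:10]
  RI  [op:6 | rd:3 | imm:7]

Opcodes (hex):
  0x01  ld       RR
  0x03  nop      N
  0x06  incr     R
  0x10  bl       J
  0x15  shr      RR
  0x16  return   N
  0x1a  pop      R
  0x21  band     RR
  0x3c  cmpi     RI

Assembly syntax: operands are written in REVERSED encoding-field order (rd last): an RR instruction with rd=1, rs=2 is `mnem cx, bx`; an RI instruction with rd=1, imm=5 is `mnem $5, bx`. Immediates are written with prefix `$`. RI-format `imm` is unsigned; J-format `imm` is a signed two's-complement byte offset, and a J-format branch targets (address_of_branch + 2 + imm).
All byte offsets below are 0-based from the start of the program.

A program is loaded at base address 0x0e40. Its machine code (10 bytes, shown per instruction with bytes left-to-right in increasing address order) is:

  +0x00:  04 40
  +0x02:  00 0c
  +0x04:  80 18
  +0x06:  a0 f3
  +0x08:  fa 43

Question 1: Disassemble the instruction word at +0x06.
cmpi $32, sp

+0x06: a0 f3 ⇒ word 0xf3a0 (little)
  opcode bits[15:10]=0x3c: cmpi/RI
  [9:7] rd=7 = sp
  [6:0] imm=32 = $32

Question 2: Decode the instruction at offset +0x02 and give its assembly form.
[02] 00 0c → 0x0c00
  op=0x0c00>>10=0x3 ⇒ nop (N)

nop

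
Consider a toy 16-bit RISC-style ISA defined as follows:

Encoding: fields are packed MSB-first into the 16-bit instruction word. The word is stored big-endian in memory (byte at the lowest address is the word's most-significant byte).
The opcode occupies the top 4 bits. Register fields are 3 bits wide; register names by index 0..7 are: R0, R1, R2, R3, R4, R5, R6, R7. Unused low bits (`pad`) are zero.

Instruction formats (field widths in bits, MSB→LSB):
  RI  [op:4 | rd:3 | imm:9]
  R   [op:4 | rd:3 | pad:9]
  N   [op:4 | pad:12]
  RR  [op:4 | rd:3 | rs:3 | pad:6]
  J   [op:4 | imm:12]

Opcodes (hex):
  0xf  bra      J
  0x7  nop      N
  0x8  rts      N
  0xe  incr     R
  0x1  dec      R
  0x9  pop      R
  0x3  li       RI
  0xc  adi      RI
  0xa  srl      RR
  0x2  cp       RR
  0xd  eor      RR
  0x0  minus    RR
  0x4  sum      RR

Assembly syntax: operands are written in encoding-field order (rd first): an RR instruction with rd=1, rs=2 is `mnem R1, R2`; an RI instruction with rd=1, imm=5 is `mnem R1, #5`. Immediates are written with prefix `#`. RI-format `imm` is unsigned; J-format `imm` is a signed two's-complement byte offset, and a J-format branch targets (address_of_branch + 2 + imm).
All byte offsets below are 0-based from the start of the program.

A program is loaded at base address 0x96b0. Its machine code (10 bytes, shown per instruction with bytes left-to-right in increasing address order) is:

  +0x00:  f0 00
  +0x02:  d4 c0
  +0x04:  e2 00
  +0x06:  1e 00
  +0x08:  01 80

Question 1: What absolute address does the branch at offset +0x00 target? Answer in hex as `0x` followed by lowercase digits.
off 0x00: read f0 00 as big → 0xf000
  top 4b → 0xf → bra [J]
  imm@[11:0]=0x0 ⇒ #0
  target = base 0x96b0 + off 0x00 + 2 + imm 0 = 0x96b2

0x96b2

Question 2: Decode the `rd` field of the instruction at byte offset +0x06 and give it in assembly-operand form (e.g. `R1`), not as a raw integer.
@+06  big-endian(1e 00) = 0x1e00
  opcode bits[15:12]=0x1: dec/R
  [11:9] rd=7 = R7

R7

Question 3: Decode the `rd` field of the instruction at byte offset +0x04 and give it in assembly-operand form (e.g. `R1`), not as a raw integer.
R1

+0x04: e2 00 ⇒ word 0xe200 (big)
  op=0xe200>>12=0xe ⇒ incr (R)
  rd@[11:9]=0x1 ⇒ R1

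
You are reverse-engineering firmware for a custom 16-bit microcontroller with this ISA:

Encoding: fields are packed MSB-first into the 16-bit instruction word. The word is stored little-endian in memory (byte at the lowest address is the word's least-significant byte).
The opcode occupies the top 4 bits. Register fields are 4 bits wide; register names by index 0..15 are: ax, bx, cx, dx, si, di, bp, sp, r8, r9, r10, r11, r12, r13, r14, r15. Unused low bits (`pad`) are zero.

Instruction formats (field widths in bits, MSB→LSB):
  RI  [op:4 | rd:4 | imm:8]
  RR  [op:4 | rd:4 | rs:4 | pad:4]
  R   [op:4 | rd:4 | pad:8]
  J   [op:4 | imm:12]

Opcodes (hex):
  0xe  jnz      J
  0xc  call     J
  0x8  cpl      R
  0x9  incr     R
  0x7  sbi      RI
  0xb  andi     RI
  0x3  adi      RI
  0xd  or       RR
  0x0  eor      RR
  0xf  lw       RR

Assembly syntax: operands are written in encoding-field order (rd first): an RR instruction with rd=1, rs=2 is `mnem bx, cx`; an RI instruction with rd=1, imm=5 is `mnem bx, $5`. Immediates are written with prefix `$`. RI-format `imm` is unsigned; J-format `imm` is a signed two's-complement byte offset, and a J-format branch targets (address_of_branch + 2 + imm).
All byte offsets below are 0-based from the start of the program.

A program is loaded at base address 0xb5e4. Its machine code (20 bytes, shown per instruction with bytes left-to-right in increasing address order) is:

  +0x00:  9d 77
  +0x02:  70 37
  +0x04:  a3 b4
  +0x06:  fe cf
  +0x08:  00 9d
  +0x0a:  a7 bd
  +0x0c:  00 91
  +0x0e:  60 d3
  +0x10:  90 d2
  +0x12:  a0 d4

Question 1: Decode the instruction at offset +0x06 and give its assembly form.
call $-2

[06] fe cf → 0xcffe
  op=0xcffe>>12=0xc ⇒ call (J)
  imm: (w>>0)&0xfff=0xffe (s12→-2) → $-2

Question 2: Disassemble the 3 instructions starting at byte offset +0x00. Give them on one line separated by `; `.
+0x00: 9d 77 ⇒ word 0x779d (little)
  op=0x779d>>12=0x7 ⇒ sbi (RI)
  rd: (w>>8)&0xf=0x7 → sp
  imm: (w>>0)&0xff=0x9d → $157
+0x02: 70 37 ⇒ word 0x3770 (little)
  op=0x3770>>12=0x3 ⇒ adi (RI)
  rd: (w>>8)&0xf=0x7 → sp
  imm: (w>>0)&0xff=0x70 → $112
+0x04: a3 b4 ⇒ word 0xb4a3 (little)
  op=0xb4a3>>12=0xb ⇒ andi (RI)
  rd: (w>>8)&0xf=0x4 → si
  imm: (w>>0)&0xff=0xa3 → $163

sbi sp, $157; adi sp, $112; andi si, $163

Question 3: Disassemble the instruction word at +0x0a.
andi r13, $167

@+0a  little-endian(a7 bd) = 0xbda7
  op=0xbda7>>12=0xb ⇒ andi (RI)
  [11:8] rd=13 = r13
  [7:0] imm=167 = $167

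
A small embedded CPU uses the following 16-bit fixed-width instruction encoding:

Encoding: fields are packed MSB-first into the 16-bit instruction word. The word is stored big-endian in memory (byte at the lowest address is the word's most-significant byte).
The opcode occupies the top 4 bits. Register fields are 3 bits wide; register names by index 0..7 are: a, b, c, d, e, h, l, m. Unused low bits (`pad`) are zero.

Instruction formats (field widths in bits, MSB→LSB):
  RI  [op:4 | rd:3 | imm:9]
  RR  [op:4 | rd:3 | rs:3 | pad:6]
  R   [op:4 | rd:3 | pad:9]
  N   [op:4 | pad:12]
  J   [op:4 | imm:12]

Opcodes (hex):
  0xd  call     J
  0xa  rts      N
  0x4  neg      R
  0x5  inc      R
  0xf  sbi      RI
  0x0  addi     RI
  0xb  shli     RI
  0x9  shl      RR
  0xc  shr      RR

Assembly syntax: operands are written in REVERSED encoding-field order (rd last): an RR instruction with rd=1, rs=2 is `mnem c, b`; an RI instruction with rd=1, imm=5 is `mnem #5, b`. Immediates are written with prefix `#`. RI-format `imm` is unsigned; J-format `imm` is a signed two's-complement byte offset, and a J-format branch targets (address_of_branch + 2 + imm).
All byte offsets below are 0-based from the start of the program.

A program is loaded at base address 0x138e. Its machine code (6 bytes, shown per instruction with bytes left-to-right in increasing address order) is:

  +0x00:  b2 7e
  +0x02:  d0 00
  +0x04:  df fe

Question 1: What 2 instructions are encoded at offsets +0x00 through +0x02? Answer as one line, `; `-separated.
+0x00: b2 7e ⇒ word 0xb27e (big)
  opcode bits[15:12]=0xb: shli/RI
  rd@[11:9]=0x1 ⇒ b
  imm@[8:0]=0x7e ⇒ #126
+0x02: d0 00 ⇒ word 0xd000 (big)
  opcode bits[15:12]=0xd: call/J
  imm@[11:0]=0x0 ⇒ #0

shli #126, b; call #0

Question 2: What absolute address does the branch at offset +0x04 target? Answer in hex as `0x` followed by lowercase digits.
off 0x04: read df fe as big → 0xdffe
  op=0xdffe>>12=0xd ⇒ call (J)
  imm@[11:0]=0xffe (s12→-2) ⇒ #-2
  target = base 0x138e + off 0x04 + 2 + imm -2 = 0x1392

0x1392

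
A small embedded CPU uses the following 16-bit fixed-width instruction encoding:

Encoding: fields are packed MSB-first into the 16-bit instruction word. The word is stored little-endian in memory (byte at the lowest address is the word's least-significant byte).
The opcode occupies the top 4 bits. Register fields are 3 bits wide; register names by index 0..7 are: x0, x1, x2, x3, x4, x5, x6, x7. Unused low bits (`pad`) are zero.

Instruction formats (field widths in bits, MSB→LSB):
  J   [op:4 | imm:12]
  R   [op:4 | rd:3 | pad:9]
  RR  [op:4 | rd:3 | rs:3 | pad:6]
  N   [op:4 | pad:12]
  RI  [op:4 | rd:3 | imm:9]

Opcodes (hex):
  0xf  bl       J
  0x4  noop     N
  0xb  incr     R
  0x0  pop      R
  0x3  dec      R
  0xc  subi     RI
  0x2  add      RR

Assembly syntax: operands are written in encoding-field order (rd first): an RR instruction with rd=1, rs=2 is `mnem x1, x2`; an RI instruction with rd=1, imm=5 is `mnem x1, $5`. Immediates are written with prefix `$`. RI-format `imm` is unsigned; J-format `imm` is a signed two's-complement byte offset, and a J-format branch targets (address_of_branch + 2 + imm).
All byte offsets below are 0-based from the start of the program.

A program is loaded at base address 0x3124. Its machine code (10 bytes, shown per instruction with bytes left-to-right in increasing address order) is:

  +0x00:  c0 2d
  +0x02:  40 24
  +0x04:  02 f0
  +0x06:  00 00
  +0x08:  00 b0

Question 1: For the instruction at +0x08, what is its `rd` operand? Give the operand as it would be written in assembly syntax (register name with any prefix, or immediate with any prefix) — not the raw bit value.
[08] 00 b0 → 0xb000
  top 4b → 0xb → incr [R]
  rd: (w>>9)&0x7=0x0 → x0

x0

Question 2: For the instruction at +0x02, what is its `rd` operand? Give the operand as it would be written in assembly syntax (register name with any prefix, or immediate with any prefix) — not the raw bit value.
+0x02: 40 24 ⇒ word 0x2440 (little)
  opcode bits[15:12]=0x2: add/RR
  rd@[11:9]=0x2 ⇒ x2
  rs@[8:6]=0x1 ⇒ x1

x2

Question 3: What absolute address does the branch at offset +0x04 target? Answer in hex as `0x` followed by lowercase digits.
@+04  little-endian(02 f0) = 0xf002
  opcode bits[15:12]=0xf: bl/J
  [11:0] imm=2 = $2
  target = base 0x3124 + off 0x04 + 2 + imm 2 = 0x312c

0x312c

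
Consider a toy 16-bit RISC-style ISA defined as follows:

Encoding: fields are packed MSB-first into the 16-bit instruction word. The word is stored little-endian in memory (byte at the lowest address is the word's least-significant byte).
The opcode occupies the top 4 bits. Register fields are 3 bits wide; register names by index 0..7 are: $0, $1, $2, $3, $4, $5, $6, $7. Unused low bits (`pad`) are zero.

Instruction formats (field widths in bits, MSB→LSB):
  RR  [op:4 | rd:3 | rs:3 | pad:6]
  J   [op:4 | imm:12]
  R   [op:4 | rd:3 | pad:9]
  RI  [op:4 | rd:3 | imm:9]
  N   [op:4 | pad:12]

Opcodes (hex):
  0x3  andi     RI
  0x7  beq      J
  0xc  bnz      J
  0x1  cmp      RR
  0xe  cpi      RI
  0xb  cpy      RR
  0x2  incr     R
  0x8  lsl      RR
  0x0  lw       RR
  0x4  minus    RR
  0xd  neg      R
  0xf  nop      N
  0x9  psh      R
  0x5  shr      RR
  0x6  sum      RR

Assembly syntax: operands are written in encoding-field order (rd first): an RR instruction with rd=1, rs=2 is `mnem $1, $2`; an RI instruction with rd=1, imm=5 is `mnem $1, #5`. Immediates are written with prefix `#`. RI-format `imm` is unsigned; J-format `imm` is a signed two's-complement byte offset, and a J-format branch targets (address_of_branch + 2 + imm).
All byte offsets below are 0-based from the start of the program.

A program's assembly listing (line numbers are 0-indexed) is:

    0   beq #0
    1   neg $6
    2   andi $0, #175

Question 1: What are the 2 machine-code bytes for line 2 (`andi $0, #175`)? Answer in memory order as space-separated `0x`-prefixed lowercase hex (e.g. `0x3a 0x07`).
0xaf 0x30

2. andi fields op=0x3:4|rd=0:3|imm=175:9 → word 30afh → af 30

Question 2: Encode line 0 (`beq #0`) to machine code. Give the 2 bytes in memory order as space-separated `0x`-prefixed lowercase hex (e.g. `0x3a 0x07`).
line 0 (beq): pack op=0x7:4|imm=0:12 = 0x7000; little→ 00 70

0x00 0x70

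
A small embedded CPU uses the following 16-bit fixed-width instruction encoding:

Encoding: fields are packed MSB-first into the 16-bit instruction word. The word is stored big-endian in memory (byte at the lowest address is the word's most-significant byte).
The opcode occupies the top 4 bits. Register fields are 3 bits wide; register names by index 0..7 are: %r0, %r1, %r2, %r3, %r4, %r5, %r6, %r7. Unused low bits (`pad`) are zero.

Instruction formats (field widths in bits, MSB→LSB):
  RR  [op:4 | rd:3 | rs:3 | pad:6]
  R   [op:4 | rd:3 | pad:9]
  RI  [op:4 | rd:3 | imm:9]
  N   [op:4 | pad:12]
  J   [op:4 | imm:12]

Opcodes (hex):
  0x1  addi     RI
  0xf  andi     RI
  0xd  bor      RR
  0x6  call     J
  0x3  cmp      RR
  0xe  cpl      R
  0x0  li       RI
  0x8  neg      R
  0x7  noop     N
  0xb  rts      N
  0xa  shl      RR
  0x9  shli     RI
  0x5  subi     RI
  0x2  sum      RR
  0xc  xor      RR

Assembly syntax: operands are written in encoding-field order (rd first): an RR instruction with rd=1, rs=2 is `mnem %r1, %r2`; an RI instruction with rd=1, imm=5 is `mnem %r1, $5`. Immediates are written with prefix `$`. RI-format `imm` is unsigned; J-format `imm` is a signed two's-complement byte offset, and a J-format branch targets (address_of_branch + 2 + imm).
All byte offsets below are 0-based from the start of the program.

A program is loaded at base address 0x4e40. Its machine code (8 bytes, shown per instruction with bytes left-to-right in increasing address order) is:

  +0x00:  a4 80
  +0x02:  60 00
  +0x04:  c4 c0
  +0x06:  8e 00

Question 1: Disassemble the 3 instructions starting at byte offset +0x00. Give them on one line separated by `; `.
@+00  big-endian(a4 80) = 0xa480
  op=0xa480>>12=0xa ⇒ shl (RR)
  [11:9] rd=2 = %r2
  [8:6] rs=2 = %r2
@+02  big-endian(60 00) = 0x6000
  op=0x6000>>12=0x6 ⇒ call (J)
  [11:0] imm=0 = $0
@+04  big-endian(c4 c0) = 0xc4c0
  op=0xc4c0>>12=0xc ⇒ xor (RR)
  [11:9] rd=2 = %r2
  [8:6] rs=3 = %r3

shl %r2, %r2; call $0; xor %r2, %r3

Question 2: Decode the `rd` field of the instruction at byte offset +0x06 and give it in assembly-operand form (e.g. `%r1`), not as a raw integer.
@+06  big-endian(8e 00) = 0x8e00
  top 4b → 0x8 → neg [R]
  rd: (w>>9)&0x7=0x7 → %r7

%r7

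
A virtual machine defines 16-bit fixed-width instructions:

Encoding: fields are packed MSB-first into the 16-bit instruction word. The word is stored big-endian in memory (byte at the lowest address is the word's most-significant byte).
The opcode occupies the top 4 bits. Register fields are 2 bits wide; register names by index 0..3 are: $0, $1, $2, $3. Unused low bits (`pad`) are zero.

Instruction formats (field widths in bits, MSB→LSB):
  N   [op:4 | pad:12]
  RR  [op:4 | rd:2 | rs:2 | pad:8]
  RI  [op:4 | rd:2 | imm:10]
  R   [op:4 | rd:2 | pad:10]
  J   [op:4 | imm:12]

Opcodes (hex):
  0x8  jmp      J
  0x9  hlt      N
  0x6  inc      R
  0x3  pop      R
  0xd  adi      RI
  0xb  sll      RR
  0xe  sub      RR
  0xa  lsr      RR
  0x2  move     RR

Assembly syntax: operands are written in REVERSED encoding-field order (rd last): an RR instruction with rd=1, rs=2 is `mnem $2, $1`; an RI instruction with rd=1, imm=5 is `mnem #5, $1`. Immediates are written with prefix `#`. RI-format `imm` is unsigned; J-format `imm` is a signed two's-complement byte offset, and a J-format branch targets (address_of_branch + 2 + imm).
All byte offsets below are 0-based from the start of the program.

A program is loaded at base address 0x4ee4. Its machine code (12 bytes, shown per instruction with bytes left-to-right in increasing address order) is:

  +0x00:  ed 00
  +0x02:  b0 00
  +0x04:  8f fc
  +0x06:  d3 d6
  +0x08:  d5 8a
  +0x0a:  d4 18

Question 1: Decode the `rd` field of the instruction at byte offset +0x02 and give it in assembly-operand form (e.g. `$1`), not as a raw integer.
$0

off 0x02: read b0 00 as big → 0xb000
  top 4b → 0xb → sll [RR]
  [11:10] rd=0 = $0
  [9:8] rs=0 = $0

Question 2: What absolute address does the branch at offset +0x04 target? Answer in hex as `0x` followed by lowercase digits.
+0x04: 8f fc ⇒ word 0x8ffc (big)
  op=0x8ffc>>12=0x8 ⇒ jmp (J)
  imm: (w>>0)&0xfff=0xffc (s12→-4) → #-4
  target = base 0x4ee4 + off 0x04 + 2 + imm -4 = 0x4ee6

0x4ee6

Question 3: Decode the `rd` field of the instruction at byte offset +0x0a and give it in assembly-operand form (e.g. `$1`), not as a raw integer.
@+0a  big-endian(d4 18) = 0xd418
  op=0xd418>>12=0xd ⇒ adi (RI)
  rd: (w>>10)&0x3=0x1 → $1
  imm: (w>>0)&0x3ff=0x18 → #24

$1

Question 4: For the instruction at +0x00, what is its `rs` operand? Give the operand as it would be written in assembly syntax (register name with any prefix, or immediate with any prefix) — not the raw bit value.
+0x00: ed 00 ⇒ word 0xed00 (big)
  top 4b → 0xe → sub [RR]
  rd: (w>>10)&0x3=0x3 → $3
  rs: (w>>8)&0x3=0x1 → $1

$1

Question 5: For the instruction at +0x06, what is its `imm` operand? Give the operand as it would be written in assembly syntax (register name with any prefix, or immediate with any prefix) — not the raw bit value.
#982

off 0x06: read d3 d6 as big → 0xd3d6
  op=0xd3d6>>12=0xd ⇒ adi (RI)
  rd@[11:10]=0x0 ⇒ $0
  imm@[9:0]=0x3d6 ⇒ #982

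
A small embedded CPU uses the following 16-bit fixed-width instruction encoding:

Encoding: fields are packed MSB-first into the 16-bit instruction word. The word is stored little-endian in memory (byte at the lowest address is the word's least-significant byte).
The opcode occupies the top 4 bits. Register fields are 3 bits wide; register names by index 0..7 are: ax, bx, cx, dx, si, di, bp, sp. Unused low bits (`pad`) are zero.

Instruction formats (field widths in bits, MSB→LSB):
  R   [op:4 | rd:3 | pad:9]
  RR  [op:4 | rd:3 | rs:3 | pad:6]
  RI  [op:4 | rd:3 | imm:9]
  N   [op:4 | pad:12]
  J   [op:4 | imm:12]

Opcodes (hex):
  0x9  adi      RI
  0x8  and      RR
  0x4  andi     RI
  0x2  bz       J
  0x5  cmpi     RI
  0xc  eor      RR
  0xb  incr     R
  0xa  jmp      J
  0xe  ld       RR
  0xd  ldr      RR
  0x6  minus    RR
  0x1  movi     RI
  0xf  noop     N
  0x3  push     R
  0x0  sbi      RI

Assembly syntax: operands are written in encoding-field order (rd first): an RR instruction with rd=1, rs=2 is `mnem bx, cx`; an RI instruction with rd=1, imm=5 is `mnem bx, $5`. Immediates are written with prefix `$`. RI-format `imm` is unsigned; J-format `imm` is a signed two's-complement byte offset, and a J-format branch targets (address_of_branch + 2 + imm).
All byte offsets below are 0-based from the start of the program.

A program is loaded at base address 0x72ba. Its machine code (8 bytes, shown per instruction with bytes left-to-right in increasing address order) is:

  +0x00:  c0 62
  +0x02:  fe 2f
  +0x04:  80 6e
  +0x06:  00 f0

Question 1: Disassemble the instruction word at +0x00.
[00] c0 62 → 0x62c0
  opcode bits[15:12]=0x6: minus/RR
  rd: (w>>9)&0x7=0x1 → bx
  rs: (w>>6)&0x7=0x3 → dx

minus bx, dx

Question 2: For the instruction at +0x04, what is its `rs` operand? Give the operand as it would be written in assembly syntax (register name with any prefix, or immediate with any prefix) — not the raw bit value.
@+04  little-endian(80 6e) = 0x6e80
  top 4b → 0x6 → minus [RR]
  [11:9] rd=7 = sp
  [8:6] rs=2 = cx

cx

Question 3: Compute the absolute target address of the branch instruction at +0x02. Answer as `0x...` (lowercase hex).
[02] fe 2f → 0x2ffe
  opcode bits[15:12]=0x2: bz/J
  imm@[11:0]=0xffe (s12→-2) ⇒ $-2
  target = base 0x72ba + off 0x02 + 2 + imm -2 = 0x72bc

0x72bc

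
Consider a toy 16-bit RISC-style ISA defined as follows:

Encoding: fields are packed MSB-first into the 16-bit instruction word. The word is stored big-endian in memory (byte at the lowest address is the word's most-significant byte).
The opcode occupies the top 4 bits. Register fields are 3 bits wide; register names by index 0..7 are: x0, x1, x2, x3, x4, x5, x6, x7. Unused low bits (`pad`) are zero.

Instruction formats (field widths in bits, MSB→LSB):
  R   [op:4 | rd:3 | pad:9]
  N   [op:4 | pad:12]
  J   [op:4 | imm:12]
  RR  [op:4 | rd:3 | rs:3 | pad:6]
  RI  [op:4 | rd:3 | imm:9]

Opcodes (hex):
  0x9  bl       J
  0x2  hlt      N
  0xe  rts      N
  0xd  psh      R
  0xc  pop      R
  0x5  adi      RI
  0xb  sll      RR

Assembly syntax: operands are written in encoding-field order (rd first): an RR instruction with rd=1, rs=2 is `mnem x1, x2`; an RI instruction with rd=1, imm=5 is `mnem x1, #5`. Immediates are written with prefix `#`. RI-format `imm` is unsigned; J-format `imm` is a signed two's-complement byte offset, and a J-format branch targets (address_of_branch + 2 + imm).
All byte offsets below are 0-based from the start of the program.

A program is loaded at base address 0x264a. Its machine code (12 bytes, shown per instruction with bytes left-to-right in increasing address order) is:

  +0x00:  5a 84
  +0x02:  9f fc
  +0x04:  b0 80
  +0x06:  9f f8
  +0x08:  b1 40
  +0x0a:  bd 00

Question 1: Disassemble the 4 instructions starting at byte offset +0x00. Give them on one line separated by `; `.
adi x5, #132; bl #-4; sll x0, x2; bl #-8

off 0x00: read 5a 84 as big → 0x5a84
  top 4b → 0x5 → adi [RI]
  rd@[11:9]=0x5 ⇒ x5
  imm@[8:0]=0x84 ⇒ #132
off 0x02: read 9f fc as big → 0x9ffc
  top 4b → 0x9 → bl [J]
  imm@[11:0]=0xffc (s12→-4) ⇒ #-4
off 0x04: read b0 80 as big → 0xb080
  top 4b → 0xb → sll [RR]
  rd@[11:9]=0x0 ⇒ x0
  rs@[8:6]=0x2 ⇒ x2
off 0x06: read 9f f8 as big → 0x9ff8
  top 4b → 0x9 → bl [J]
  imm@[11:0]=0xff8 (s12→-8) ⇒ #-8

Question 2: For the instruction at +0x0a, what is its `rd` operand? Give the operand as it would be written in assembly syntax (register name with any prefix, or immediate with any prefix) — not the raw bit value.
x6

+0x0a: bd 00 ⇒ word 0xbd00 (big)
  top 4b → 0xb → sll [RR]
  [11:9] rd=6 = x6
  [8:6] rs=4 = x4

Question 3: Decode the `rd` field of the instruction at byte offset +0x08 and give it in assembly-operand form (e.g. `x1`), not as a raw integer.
+0x08: b1 40 ⇒ word 0xb140 (big)
  top 4b → 0xb → sll [RR]
  rd: (w>>9)&0x7=0x0 → x0
  rs: (w>>6)&0x7=0x5 → x5

x0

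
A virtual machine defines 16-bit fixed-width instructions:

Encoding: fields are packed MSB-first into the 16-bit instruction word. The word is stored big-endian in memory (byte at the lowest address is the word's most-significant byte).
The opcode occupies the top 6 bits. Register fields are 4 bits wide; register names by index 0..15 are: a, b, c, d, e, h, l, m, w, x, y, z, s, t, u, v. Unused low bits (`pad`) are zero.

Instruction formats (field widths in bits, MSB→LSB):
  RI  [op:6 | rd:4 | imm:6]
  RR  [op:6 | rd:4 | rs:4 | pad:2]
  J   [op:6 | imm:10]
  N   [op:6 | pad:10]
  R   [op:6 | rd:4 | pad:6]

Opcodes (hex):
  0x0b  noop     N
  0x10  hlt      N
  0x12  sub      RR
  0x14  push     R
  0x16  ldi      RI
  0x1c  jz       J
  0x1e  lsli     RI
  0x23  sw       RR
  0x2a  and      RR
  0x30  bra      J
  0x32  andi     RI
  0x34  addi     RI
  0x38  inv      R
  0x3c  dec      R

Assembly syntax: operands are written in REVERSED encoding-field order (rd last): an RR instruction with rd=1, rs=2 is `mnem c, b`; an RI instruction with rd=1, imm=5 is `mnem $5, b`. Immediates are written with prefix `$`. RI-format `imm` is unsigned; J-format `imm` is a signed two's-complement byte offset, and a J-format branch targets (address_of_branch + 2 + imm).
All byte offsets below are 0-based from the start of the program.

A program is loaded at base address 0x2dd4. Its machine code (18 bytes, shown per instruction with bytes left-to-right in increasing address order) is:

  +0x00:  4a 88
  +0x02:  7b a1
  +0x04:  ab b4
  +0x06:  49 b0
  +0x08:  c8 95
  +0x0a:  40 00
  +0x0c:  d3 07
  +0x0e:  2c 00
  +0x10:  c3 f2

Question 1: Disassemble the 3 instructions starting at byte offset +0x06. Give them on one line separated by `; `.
+0x06: 49 b0 ⇒ word 0x49b0 (big)
  op=0x49b0>>10=0x12 ⇒ sub (RR)
  rd: (w>>6)&0xf=0x6 → l
  rs: (w>>2)&0xf=0xc → s
+0x08: c8 95 ⇒ word 0xc895 (big)
  op=0xc895>>10=0x32 ⇒ andi (RI)
  rd: (w>>6)&0xf=0x2 → c
  imm: (w>>0)&0x3f=0x15 → $21
+0x0a: 40 00 ⇒ word 0x4000 (big)
  op=0x4000>>10=0x10 ⇒ hlt (N)

sub s, l; andi $21, c; hlt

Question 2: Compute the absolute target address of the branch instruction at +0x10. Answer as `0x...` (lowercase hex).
@+10  big-endian(c3 f2) = 0xc3f2
  op=0xc3f2>>10=0x30 ⇒ bra (J)
  imm@[9:0]=0x3f2 (s10→-14) ⇒ $-14
  target = base 0x2dd4 + off 0x10 + 2 + imm -14 = 0x2dd8

0x2dd8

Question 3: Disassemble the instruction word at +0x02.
[02] 7b a1 → 0x7ba1
  op=0x7ba1>>10=0x1e ⇒ lsli (RI)
  [9:6] rd=14 = u
  [5:0] imm=33 = $33

lsli $33, u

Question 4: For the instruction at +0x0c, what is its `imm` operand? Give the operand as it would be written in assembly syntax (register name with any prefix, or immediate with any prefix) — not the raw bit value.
off 0x0c: read d3 07 as big → 0xd307
  top 6b → 0x34 → addi [RI]
  rd@[9:6]=0xc ⇒ s
  imm@[5:0]=0x7 ⇒ $7

$7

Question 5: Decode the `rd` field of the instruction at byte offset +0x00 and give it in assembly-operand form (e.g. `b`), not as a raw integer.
y

[00] 4a 88 → 0x4a88
  op=0x4a88>>10=0x12 ⇒ sub (RR)
  rd@[9:6]=0xa ⇒ y
  rs@[5:2]=0x2 ⇒ c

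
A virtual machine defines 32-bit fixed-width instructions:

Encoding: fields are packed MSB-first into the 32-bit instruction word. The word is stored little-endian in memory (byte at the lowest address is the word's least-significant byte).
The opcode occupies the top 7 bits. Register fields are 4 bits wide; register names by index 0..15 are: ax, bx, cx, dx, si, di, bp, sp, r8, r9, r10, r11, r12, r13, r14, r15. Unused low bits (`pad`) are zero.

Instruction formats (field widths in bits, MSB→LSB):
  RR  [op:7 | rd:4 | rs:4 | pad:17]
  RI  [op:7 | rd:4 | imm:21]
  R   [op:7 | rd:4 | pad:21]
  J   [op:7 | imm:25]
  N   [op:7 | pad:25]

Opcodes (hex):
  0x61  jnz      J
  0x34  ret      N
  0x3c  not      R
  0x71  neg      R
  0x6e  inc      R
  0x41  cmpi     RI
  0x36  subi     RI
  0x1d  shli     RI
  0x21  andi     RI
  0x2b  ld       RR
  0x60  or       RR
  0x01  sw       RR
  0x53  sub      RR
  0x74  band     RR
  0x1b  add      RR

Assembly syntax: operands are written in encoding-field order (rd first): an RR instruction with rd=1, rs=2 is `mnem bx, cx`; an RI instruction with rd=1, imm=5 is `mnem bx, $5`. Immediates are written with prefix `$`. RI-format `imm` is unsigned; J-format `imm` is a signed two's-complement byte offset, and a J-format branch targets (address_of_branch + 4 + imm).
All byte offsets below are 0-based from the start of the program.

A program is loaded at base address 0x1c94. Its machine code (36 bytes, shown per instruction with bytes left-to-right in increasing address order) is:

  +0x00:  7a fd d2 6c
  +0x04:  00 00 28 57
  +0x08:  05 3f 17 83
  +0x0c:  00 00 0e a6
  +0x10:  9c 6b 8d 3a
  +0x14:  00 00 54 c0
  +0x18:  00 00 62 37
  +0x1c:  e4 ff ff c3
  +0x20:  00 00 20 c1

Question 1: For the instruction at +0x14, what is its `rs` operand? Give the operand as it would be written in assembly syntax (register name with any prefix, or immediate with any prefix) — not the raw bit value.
off 0x14: read 00 00 54 c0 as little → 0xc0540000
  opcode bits[31:25]=0x60: or/RR
  rd: (w>>21)&0xf=0x2 → cx
  rs: (w>>17)&0xf=0xa → r10

r10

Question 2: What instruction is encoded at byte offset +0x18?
add r11, bx

@+18  little-endian(00 00 62 37) = 0x37620000
  opcode bits[31:25]=0x1b: add/RR
  rd@[24:21]=0xb ⇒ r11
  rs@[20:17]=0x1 ⇒ bx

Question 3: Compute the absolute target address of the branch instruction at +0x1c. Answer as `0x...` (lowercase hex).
0x1c98

[1c] e4 ff ff c3 → 0xc3ffffe4
  top 7b → 0x61 → jnz [J]
  imm@[24:0]=0x1ffffe4 (s25→-28) ⇒ $-28
  target = base 0x1c94 + off 0x1c + 4 + imm -28 = 0x1c98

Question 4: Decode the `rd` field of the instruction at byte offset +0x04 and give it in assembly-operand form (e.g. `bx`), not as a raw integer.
+0x04: 00 00 28 57 ⇒ word 0x57280000 (little)
  top 7b → 0x2b → ld [RR]
  rd@[24:21]=0x9 ⇒ r9
  rs@[20:17]=0x4 ⇒ si

r9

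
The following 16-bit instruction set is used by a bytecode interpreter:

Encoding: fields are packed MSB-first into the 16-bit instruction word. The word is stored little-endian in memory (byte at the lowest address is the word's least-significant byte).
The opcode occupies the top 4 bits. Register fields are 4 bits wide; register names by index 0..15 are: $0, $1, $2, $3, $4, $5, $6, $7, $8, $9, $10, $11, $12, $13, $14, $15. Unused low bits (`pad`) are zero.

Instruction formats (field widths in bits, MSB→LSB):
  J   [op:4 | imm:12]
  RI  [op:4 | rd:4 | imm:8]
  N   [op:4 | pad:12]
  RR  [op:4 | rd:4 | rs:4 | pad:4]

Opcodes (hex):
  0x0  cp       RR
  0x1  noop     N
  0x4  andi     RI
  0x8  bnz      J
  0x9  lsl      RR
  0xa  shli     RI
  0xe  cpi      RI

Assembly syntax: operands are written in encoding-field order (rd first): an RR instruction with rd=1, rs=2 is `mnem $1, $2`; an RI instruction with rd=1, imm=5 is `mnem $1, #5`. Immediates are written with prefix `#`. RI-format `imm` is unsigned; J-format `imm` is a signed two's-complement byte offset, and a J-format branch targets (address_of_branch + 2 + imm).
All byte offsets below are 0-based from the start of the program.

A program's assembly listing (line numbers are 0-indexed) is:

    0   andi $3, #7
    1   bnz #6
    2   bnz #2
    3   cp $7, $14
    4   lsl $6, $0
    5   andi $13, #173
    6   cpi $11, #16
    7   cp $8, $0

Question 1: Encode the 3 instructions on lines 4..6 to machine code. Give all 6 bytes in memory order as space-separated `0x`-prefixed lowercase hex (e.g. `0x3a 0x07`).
0x00 0x96 0xad 0x4d 0x10 0xeb

L4: lsl op=0x9:4|rd=6:4|rs=0:4|pad=0:4 ⇒ 0x9600 ⇒ little 00 96
L5: andi op=0x4:4|rd=13:4|imm=173:8 ⇒ 0x4dad ⇒ little ad 4d
L6: cpi op=0xe:4|rd=11:4|imm=16:8 ⇒ 0xeb10 ⇒ little 10 eb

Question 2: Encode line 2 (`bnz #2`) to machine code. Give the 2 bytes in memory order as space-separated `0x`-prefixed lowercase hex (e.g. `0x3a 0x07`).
0x02 0x80

2. bnz fields op=0x8:4|imm=2:12 → word 8002h → 02 80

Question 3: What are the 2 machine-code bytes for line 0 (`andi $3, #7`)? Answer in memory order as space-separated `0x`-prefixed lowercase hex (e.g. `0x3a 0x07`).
0. andi fields op=0x4:4|rd=3:4|imm=7:8 → word 4307h → 07 43

0x07 0x43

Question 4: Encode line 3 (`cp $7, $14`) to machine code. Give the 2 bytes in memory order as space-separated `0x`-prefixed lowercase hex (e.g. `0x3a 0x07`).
0xe0 0x07

line 3 (cp): pack op=0x0:4|rd=7:4|rs=14:4|pad=0:4 = 0x07e0; little→ e0 07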